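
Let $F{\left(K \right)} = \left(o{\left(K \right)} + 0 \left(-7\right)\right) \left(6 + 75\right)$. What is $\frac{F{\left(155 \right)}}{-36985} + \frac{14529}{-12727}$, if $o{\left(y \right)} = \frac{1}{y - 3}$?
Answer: $- \frac{6283000059}{5503663880} \approx -1.1416$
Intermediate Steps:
$o{\left(y \right)} = \frac{1}{-3 + y}$
$F{\left(K \right)} = \frac{81}{-3 + K}$ ($F{\left(K \right)} = \left(\frac{1}{-3 + K} + 0 \left(-7\right)\right) \left(6 + 75\right) = \left(\frac{1}{-3 + K} + 0\right) 81 = \frac{1}{-3 + K} 81 = \frac{81}{-3 + K}$)
$\frac{F{\left(155 \right)}}{-36985} + \frac{14529}{-12727} = \frac{81 \frac{1}{-3 + 155}}{-36985} + \frac{14529}{-12727} = \frac{81}{152} \left(- \frac{1}{36985}\right) + 14529 \left(- \frac{1}{12727}\right) = 81 \cdot \frac{1}{152} \left(- \frac{1}{36985}\right) - \frac{14529}{12727} = \frac{81}{152} \left(- \frac{1}{36985}\right) - \frac{14529}{12727} = - \frac{81}{5621720} - \frac{14529}{12727} = - \frac{6283000059}{5503663880}$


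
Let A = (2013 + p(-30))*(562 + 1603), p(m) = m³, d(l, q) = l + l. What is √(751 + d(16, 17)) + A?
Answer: -54096855 + 3*√87 ≈ -5.4097e+7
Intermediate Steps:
d(l, q) = 2*l
A = -54096855 (A = (2013 + (-30)³)*(562 + 1603) = (2013 - 27000)*2165 = -24987*2165 = -54096855)
√(751 + d(16, 17)) + A = √(751 + 2*16) - 54096855 = √(751 + 32) - 54096855 = √783 - 54096855 = 3*√87 - 54096855 = -54096855 + 3*√87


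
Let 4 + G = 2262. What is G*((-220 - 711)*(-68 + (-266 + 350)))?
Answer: -33635168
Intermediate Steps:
G = 2258 (G = -4 + 2262 = 2258)
G*((-220 - 711)*(-68 + (-266 + 350))) = 2258*((-220 - 711)*(-68 + (-266 + 350))) = 2258*(-931*(-68 + 84)) = 2258*(-931*16) = 2258*(-14896) = -33635168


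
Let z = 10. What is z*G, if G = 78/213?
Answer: 260/71 ≈ 3.6620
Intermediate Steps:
G = 26/71 (G = 78*(1/213) = 26/71 ≈ 0.36620)
z*G = 10*(26/71) = 260/71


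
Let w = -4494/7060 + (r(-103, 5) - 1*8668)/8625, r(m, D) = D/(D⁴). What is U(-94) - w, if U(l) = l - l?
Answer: 1249459669/761156250 ≈ 1.6415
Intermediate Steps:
r(m, D) = D⁻³ (r(m, D) = D/D⁴ = D⁻³)
U(l) = 0
w = -1249459669/761156250 (w = -4494/7060 + (5⁻³ - 1*8668)/8625 = -4494*1/7060 + (1/125 - 8668)*(1/8625) = -2247/3530 - 1083499/125*1/8625 = -2247/3530 - 1083499/1078125 = -1249459669/761156250 ≈ -1.6415)
U(-94) - w = 0 - 1*(-1249459669/761156250) = 0 + 1249459669/761156250 = 1249459669/761156250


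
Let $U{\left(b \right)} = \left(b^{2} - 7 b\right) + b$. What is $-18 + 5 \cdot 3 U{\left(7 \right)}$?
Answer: $87$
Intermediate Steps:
$U{\left(b \right)} = b^{2} - 6 b$
$-18 + 5 \cdot 3 U{\left(7 \right)} = -18 + 5 \cdot 3 \cdot 7 \left(-6 + 7\right) = -18 + 15 \cdot 7 \cdot 1 = -18 + 15 \cdot 7 = -18 + 105 = 87$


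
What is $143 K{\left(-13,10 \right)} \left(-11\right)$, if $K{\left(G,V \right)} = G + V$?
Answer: $4719$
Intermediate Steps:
$143 K{\left(-13,10 \right)} \left(-11\right) = 143 \left(-13 + 10\right) \left(-11\right) = 143 \left(-3\right) \left(-11\right) = \left(-429\right) \left(-11\right) = 4719$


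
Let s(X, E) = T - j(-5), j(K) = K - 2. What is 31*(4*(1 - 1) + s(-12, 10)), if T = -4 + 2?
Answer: 155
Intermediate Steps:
j(K) = -2 + K
T = -2
s(X, E) = 5 (s(X, E) = -2 - (-2 - 5) = -2 - 1*(-7) = -2 + 7 = 5)
31*(4*(1 - 1) + s(-12, 10)) = 31*(4*(1 - 1) + 5) = 31*(4*0 + 5) = 31*(0 + 5) = 31*5 = 155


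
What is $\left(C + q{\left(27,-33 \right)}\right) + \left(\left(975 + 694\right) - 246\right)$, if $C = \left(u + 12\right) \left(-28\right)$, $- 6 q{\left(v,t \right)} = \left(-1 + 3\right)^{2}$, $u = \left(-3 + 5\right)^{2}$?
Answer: $\frac{2923}{3} \approx 974.33$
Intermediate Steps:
$u = 4$ ($u = 2^{2} = 4$)
$q{\left(v,t \right)} = - \frac{2}{3}$ ($q{\left(v,t \right)} = - \frac{\left(-1 + 3\right)^{2}}{6} = - \frac{2^{2}}{6} = \left(- \frac{1}{6}\right) 4 = - \frac{2}{3}$)
$C = -448$ ($C = \left(4 + 12\right) \left(-28\right) = 16 \left(-28\right) = -448$)
$\left(C + q{\left(27,-33 \right)}\right) + \left(\left(975 + 694\right) - 246\right) = \left(-448 - \frac{2}{3}\right) + \left(\left(975 + 694\right) - 246\right) = - \frac{1346}{3} + \left(1669 - 246\right) = - \frac{1346}{3} + 1423 = \frac{2923}{3}$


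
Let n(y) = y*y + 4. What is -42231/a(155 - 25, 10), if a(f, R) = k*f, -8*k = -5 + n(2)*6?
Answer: 168924/2795 ≈ 60.438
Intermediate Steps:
n(y) = 4 + y² (n(y) = y² + 4 = 4 + y²)
k = -43/8 (k = -(-5 + (4 + 2²)*6)/8 = -(-5 + (4 + 4)*6)/8 = -(-5 + 8*6)/8 = -(-5 + 48)/8 = -⅛*43 = -43/8 ≈ -5.3750)
a(f, R) = -43*f/8
-42231/a(155 - 25, 10) = -42231*(-8/(43*(155 - 25))) = -42231/((-43/8*130)) = -42231/(-2795/4) = -42231*(-4/2795) = 168924/2795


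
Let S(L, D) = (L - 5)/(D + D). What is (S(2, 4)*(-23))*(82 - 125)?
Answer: -2967/8 ≈ -370.88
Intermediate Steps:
S(L, D) = (-5 + L)/(2*D) (S(L, D) = (-5 + L)/((2*D)) = (-5 + L)*(1/(2*D)) = (-5 + L)/(2*D))
(S(2, 4)*(-23))*(82 - 125) = (((1/2)*(-5 + 2)/4)*(-23))*(82 - 125) = (((1/2)*(1/4)*(-3))*(-23))*(-43) = -3/8*(-23)*(-43) = (69/8)*(-43) = -2967/8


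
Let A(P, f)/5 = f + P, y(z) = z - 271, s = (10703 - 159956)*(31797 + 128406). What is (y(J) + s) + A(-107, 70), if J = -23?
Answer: -23910778838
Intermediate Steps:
s = -23910778359 (s = -149253*160203 = -23910778359)
y(z) = -271 + z
A(P, f) = 5*P + 5*f (A(P, f) = 5*(f + P) = 5*(P + f) = 5*P + 5*f)
(y(J) + s) + A(-107, 70) = ((-271 - 23) - 23910778359) + (5*(-107) + 5*70) = (-294 - 23910778359) + (-535 + 350) = -23910778653 - 185 = -23910778838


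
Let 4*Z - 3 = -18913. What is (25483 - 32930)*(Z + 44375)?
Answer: -590509865/2 ≈ -2.9526e+8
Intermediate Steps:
Z = -9455/2 (Z = ¾ + (¼)*(-18913) = ¾ - 18913/4 = -9455/2 ≈ -4727.5)
(25483 - 32930)*(Z + 44375) = (25483 - 32930)*(-9455/2 + 44375) = -7447*79295/2 = -590509865/2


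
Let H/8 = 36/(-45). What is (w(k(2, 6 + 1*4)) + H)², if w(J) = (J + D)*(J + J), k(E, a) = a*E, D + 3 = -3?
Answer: 7661824/25 ≈ 3.0647e+5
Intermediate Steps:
D = -6 (D = -3 - 3 = -6)
k(E, a) = E*a
w(J) = 2*J*(-6 + J) (w(J) = (J - 6)*(J + J) = (-6 + J)*(2*J) = 2*J*(-6 + J))
H = -32/5 (H = 8*(36/(-45)) = 8*(36*(-1/45)) = 8*(-⅘) = -32/5 ≈ -6.4000)
(w(k(2, 6 + 1*4)) + H)² = (2*(2*(6 + 1*4))*(-6 + 2*(6 + 1*4)) - 32/5)² = (2*(2*(6 + 4))*(-6 + 2*(6 + 4)) - 32/5)² = (2*(2*10)*(-6 + 2*10) - 32/5)² = (2*20*(-6 + 20) - 32/5)² = (2*20*14 - 32/5)² = (560 - 32/5)² = (2768/5)² = 7661824/25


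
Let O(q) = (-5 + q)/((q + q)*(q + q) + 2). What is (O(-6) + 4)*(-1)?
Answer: -573/146 ≈ -3.9247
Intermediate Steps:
O(q) = (-5 + q)/(2 + 4*q²) (O(q) = (-5 + q)/((2*q)*(2*q) + 2) = (-5 + q)/(4*q² + 2) = (-5 + q)/(2 + 4*q²))
(O(-6) + 4)*(-1) = ((-5 - 6)/(2*(1 + 2*(-6)²)) + 4)*(-1) = ((½)*(-11)/(1 + 2*36) + 4)*(-1) = ((½)*(-11)/(1 + 72) + 4)*(-1) = ((½)*(-11)/73 + 4)*(-1) = ((½)*(1/73)*(-11) + 4)*(-1) = (-11/146 + 4)*(-1) = (573/146)*(-1) = -573/146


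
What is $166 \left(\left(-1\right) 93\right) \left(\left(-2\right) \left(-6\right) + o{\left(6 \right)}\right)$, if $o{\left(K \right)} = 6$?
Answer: $-277884$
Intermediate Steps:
$166 \left(\left(-1\right) 93\right) \left(\left(-2\right) \left(-6\right) + o{\left(6 \right)}\right) = 166 \left(\left(-1\right) 93\right) \left(\left(-2\right) \left(-6\right) + 6\right) = 166 \left(-93\right) \left(12 + 6\right) = \left(-15438\right) 18 = -277884$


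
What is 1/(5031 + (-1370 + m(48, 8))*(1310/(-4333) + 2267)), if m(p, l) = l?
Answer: -4333/13355221239 ≈ -3.2444e-7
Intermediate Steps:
1/(5031 + (-1370 + m(48, 8))*(1310/(-4333) + 2267)) = 1/(5031 + (-1370 + 8)*(1310/(-4333) + 2267)) = 1/(5031 - 1362*(1310*(-1/4333) + 2267)) = 1/(5031 - 1362*(-1310/4333 + 2267)) = 1/(5031 - 1362*9821601/4333) = 1/(5031 - 13377020562/4333) = 1/(-13355221239/4333) = -4333/13355221239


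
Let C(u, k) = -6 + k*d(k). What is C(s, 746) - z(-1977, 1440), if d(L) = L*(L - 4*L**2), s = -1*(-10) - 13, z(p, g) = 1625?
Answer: -1238425073719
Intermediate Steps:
s = -3 (s = 10 - 13 = -3)
C(u, k) = -6 + k**3*(1 - 4*k) (C(u, k) = -6 + k*(k**2*(1 - 4*k)) = -6 + k**3*(1 - 4*k))
C(s, 746) - z(-1977, 1440) = (-6 + 746**3*(1 - 4*746)) - 1*1625 = (-6 + 415160936*(1 - 2984)) - 1625 = (-6 + 415160936*(-2983)) - 1625 = (-6 - 1238425072088) - 1625 = -1238425072094 - 1625 = -1238425073719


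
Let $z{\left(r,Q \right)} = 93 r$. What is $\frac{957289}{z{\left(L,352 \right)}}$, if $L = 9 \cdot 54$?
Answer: $\frac{957289}{45198} \approx 21.18$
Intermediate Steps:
$L = 486$
$\frac{957289}{z{\left(L,352 \right)}} = \frac{957289}{93 \cdot 486} = \frac{957289}{45198}$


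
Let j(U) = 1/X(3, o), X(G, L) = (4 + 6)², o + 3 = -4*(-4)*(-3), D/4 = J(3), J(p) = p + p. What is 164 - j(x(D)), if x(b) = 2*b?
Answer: 16399/100 ≈ 163.99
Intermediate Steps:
J(p) = 2*p
D = 24 (D = 4*(2*3) = 4*6 = 24)
o = -51 (o = -3 - 4*(-4)*(-3) = -3 + 16*(-3) = -3 - 48 = -51)
X(G, L) = 100 (X(G, L) = 10² = 100)
j(U) = 1/100
164 - j(x(D)) = 164 - 1*1/100 = 164 - 1/100 = 16399/100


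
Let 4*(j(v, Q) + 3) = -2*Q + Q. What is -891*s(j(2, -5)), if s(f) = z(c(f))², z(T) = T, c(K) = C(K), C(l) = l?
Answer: -43659/16 ≈ -2728.7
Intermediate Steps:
c(K) = K
j(v, Q) = -3 - Q/4 (j(v, Q) = -3 + (-2*Q + Q)/4 = -3 + (-Q)/4 = -3 - Q/4)
s(f) = f²
-891*s(j(2, -5)) = -891*(-3 - ¼*(-5))² = -891*(-3 + 5/4)² = -891*(-7/4)² = -891*49/16 = -43659/16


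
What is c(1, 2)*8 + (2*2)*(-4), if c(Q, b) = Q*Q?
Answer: -8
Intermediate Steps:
c(Q, b) = Q²
c(1, 2)*8 + (2*2)*(-4) = 1²*8 + (2*2)*(-4) = 1*8 + 4*(-4) = 8 - 16 = -8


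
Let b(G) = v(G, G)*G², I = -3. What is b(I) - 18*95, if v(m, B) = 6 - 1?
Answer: -1665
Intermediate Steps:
v(m, B) = 5
b(G) = 5*G²
b(I) - 18*95 = 5*(-3)² - 18*95 = 5*9 - 1710 = 45 - 1710 = -1665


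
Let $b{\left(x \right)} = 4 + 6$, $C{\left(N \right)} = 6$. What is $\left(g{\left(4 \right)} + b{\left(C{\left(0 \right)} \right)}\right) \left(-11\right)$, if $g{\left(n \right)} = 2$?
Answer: $-132$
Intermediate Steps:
$b{\left(x \right)} = 10$
$\left(g{\left(4 \right)} + b{\left(C{\left(0 \right)} \right)}\right) \left(-11\right) = \left(2 + 10\right) \left(-11\right) = 12 \left(-11\right) = -132$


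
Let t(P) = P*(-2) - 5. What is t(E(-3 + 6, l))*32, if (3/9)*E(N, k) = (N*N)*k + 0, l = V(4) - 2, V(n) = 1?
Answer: 1568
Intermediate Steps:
l = -1 (l = 1 - 2 = -1)
E(N, k) = 3*k*N² (E(N, k) = 3*((N*N)*k + 0) = 3*(N²*k + 0) = 3*(k*N² + 0) = 3*(k*N²) = 3*k*N²)
t(P) = -5 - 2*P (t(P) = -2*P - 5 = -5 - 2*P)
t(E(-3 + 6, l))*32 = (-5 - 6*(-1)*(-3 + 6)²)*32 = (-5 - 6*(-1)*3²)*32 = (-5 - 6*(-1)*9)*32 = (-5 - 2*(-27))*32 = (-5 + 54)*32 = 49*32 = 1568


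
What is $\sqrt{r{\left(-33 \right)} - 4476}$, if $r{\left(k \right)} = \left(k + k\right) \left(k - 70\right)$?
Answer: $3 \sqrt{258} \approx 48.187$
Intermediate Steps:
$r{\left(k \right)} = 2 k \left(-70 + k\right)$
$\sqrt{r{\left(-33 \right)} - 4476} = \sqrt{2 \left(-33\right) \left(-70 - 33\right) - 4476} = \sqrt{2 \left(-33\right) \left(-103\right) - 4476} = \sqrt{6798 - 4476} = \sqrt{2322} = 3 \sqrt{258}$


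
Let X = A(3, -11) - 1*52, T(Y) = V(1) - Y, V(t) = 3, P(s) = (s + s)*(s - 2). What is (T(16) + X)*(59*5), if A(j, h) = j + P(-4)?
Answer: -4130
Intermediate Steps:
P(s) = 2*s*(-2 + s) (P(s) = (2*s)*(-2 + s) = 2*s*(-2 + s))
A(j, h) = 48 + j (A(j, h) = j + 2*(-4)*(-2 - 4) = j + 2*(-4)*(-6) = j + 48 = 48 + j)
T(Y) = 3 - Y
X = -1 (X = (48 + 3) - 1*52 = 51 - 52 = -1)
(T(16) + X)*(59*5) = ((3 - 1*16) - 1)*(59*5) = ((3 - 16) - 1)*295 = (-13 - 1)*295 = -14*295 = -4130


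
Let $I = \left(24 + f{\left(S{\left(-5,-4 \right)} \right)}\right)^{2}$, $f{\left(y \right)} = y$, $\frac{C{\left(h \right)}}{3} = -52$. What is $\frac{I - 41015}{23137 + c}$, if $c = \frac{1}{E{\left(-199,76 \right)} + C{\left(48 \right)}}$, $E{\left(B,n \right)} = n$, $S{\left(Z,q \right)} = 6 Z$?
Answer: $- \frac{3278320}{1850959} \approx -1.7711$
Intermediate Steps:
$C{\left(h \right)} = -156$ ($C{\left(h \right)} = 3 \left(-52\right) = -156$)
$c = - \frac{1}{80}$ ($c = \frac{1}{76 - 156} = \frac{1}{-80} = - \frac{1}{80} \approx -0.0125$)
$I = 36$ ($I = \left(24 + 6 \left(-5\right)\right)^{2} = \left(24 - 30\right)^{2} = \left(-6\right)^{2} = 36$)
$\frac{I - 41015}{23137 + c} = \frac{36 - 41015}{23137 - \frac{1}{80}} = - \frac{40979}{\frac{1850959}{80}} = \left(-40979\right) \frac{80}{1850959} = - \frac{3278320}{1850959}$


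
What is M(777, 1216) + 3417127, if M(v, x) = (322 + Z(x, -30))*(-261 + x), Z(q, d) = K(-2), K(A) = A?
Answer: 3722727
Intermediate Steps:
Z(q, d) = -2
M(v, x) = -83520 + 320*x (M(v, x) = (322 - 2)*(-261 + x) = 320*(-261 + x) = -83520 + 320*x)
M(777, 1216) + 3417127 = (-83520 + 320*1216) + 3417127 = (-83520 + 389120) + 3417127 = 305600 + 3417127 = 3722727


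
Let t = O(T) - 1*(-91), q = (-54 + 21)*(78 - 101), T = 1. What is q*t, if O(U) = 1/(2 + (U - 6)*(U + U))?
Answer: 551793/8 ≈ 68974.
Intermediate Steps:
q = 759 (q = -33*(-23) = 759)
O(U) = 1/(2 + 2*U*(-6 + U)) (O(U) = 1/(2 + (-6 + U)*(2*U)) = 1/(2 + 2*U*(-6 + U)))
t = 727/8 (t = 1/(2*(1 + 1**2 - 6*1)) - 1*(-91) = 1/(2*(1 + 1 - 6)) + 91 = (1/2)/(-4) + 91 = (1/2)*(-1/4) + 91 = -1/8 + 91 = 727/8 ≈ 90.875)
q*t = 759*(727/8) = 551793/8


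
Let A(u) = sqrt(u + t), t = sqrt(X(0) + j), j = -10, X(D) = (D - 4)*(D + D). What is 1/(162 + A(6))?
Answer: 1/(162 + sqrt(6 + I*sqrt(10))) ≈ 0.0060779 - 2.31e-5*I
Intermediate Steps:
X(D) = 2*D*(-4 + D) (X(D) = (-4 + D)*(2*D) = 2*D*(-4 + D))
t = I*sqrt(10) (t = sqrt(2*0*(-4 + 0) - 10) = sqrt(2*0*(-4) - 10) = sqrt(0 - 10) = sqrt(-10) = I*sqrt(10) ≈ 3.1623*I)
A(u) = sqrt(u + I*sqrt(10))
1/(162 + A(6)) = 1/(162 + sqrt(6 + I*sqrt(10)))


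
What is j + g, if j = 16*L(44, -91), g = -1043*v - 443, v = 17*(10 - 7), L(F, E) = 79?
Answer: -52372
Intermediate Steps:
v = 51 (v = 17*3 = 51)
g = -53636 (g = -1043*51 - 443 = -53193 - 443 = -53636)
j = 1264 (j = 16*79 = 1264)
j + g = 1264 - 53636 = -52372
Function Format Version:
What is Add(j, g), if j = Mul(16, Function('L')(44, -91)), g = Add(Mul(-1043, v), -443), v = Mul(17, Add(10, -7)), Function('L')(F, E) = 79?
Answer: -52372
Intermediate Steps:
v = 51 (v = Mul(17, 3) = 51)
g = -53636 (g = Add(Mul(-1043, 51), -443) = Add(-53193, -443) = -53636)
j = 1264 (j = Mul(16, 79) = 1264)
Add(j, g) = Add(1264, -53636) = -52372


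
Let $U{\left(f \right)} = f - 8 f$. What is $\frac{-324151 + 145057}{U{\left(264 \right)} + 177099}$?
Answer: $- \frac{59698}{58417} \approx -1.0219$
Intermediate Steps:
$U{\left(f \right)} = - 7 f$
$\frac{-324151 + 145057}{U{\left(264 \right)} + 177099} = \frac{-324151 + 145057}{\left(-7\right) 264 + 177099} = - \frac{179094}{-1848 + 177099} = - \frac{179094}{175251} = \left(-179094\right) \frac{1}{175251} = - \frac{59698}{58417}$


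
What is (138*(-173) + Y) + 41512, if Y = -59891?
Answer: -42253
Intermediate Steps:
(138*(-173) + Y) + 41512 = (138*(-173) - 59891) + 41512 = (-23874 - 59891) + 41512 = -83765 + 41512 = -42253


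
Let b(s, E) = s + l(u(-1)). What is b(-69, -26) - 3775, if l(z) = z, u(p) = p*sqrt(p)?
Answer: -3844 - I ≈ -3844.0 - 1.0*I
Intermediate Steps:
u(p) = p**(3/2)
b(s, E) = s - I (b(s, E) = s + (-1)**(3/2) = s - I)
b(-69, -26) - 3775 = (-69 - I) - 3775 = -3844 - I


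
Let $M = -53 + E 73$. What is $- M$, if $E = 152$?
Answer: $-11043$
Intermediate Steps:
$M = 11043$ ($M = -53 + 152 \cdot 73 = -53 + 11096 = 11043$)
$- M = \left(-1\right) 11043 = -11043$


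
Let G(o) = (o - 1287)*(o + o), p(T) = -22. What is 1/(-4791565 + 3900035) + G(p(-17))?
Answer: 51348561879/891530 ≈ 57596.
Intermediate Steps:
G(o) = 2*o*(-1287 + o) (G(o) = (-1287 + o)*(2*o) = 2*o*(-1287 + o))
1/(-4791565 + 3900035) + G(p(-17)) = 1/(-4791565 + 3900035) + 2*(-22)*(-1287 - 22) = 1/(-891530) + 2*(-22)*(-1309) = -1/891530 + 57596 = 51348561879/891530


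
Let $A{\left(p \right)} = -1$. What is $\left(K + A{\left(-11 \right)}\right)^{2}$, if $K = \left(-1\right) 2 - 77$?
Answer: $6400$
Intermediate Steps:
$K = -79$ ($K = -2 - 77 = -79$)
$\left(K + A{\left(-11 \right)}\right)^{2} = \left(-79 - 1\right)^{2} = \left(-80\right)^{2} = 6400$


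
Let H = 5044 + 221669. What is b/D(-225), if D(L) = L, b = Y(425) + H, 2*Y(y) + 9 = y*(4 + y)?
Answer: -35319/25 ≈ -1412.8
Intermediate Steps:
H = 226713
Y(y) = -9/2 + y*(4 + y)/2 (Y(y) = -9/2 + (y*(4 + y))/2 = -9/2 + y*(4 + y)/2)
b = 317871 (b = (-9/2 + (1/2)*425**2 + 2*425) + 226713 = (-9/2 + (1/2)*180625 + 850) + 226713 = (-9/2 + 180625/2 + 850) + 226713 = 91158 + 226713 = 317871)
b/D(-225) = 317871/(-225) = 317871*(-1/225) = -35319/25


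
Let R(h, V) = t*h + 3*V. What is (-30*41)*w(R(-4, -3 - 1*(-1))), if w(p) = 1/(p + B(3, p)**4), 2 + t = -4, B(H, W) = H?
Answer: -410/33 ≈ -12.424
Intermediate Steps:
t = -6 (t = -2 - 4 = -6)
R(h, V) = -6*h + 3*V
w(p) = 1/(81 + p) (w(p) = 1/(p + 3**4) = 1/(p + 81) = 1/(81 + p))
(-30*41)*w(R(-4, -3 - 1*(-1))) = (-30*41)/(81 + (-6*(-4) + 3*(-3 - 1*(-1)))) = -1230/(81 + (24 + 3*(-3 + 1))) = -1230/(81 + (24 + 3*(-2))) = -1230/(81 + (24 - 6)) = -1230/(81 + 18) = -1230/99 = -1230*1/99 = -410/33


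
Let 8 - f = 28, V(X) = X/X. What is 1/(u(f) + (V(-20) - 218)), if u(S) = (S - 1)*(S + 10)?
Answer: -⅐ ≈ -0.14286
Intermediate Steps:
V(X) = 1
f = -20 (f = 8 - 1*28 = 8 - 28 = -20)
u(S) = (-1 + S)*(10 + S)
1/(u(f) + (V(-20) - 218)) = 1/((-10 + (-20)² + 9*(-20)) + (1 - 218)) = 1/((-10 + 400 - 180) - 217) = 1/(210 - 217) = 1/(-7) = -⅐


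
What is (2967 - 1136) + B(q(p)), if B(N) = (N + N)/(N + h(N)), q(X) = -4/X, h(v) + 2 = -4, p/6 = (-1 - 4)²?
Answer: 206904/113 ≈ 1831.0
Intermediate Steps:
p = 150 (p = 6*(-1 - 4)² = 6*(-5)² = 6*25 = 150)
h(v) = -6 (h(v) = -2 - 4 = -6)
B(N) = 2*N/(-6 + N) (B(N) = (N + N)/(N - 6) = (2*N)/(-6 + N) = 2*N/(-6 + N))
(2967 - 1136) + B(q(p)) = (2967 - 1136) + 2*(-4/150)/(-6 - 4/150) = 1831 + 2*(-4*1/150)/(-6 - 4*1/150) = 1831 + 2*(-2/75)/(-6 - 2/75) = 1831 + 2*(-2/75)/(-452/75) = 1831 + 2*(-2/75)*(-75/452) = 1831 + 1/113 = 206904/113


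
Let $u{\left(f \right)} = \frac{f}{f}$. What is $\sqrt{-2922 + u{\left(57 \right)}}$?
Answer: $i \sqrt{2921} \approx 54.046 i$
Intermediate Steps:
$u{\left(f \right)} = 1$
$\sqrt{-2922 + u{\left(57 \right)}} = \sqrt{-2922 + 1} = \sqrt{-2921} = i \sqrt{2921}$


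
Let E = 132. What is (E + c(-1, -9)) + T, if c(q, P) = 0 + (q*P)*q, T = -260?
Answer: -137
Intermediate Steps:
c(q, P) = P*q² (c(q, P) = 0 + (P*q)*q = 0 + P*q² = P*q²)
(E + c(-1, -9)) + T = (132 - 9*(-1)²) - 260 = (132 - 9*1) - 260 = (132 - 9) - 260 = 123 - 260 = -137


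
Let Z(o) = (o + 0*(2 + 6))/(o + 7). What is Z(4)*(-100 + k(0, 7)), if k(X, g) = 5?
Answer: -380/11 ≈ -34.545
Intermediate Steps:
Z(o) = o/(7 + o) (Z(o) = (o + 0*8)/(7 + o) = (o + 0)/(7 + o) = o/(7 + o))
Z(4)*(-100 + k(0, 7)) = (4/(7 + 4))*(-100 + 5) = (4/11)*(-95) = -380/11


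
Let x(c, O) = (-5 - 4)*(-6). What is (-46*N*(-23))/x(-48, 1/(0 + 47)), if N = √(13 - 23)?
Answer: 529*I*√10/27 ≈ 61.957*I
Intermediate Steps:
N = I*√10 (N = √(-10) = I*√10 ≈ 3.1623*I)
x(c, O) = 54 (x(c, O) = -9*(-6) = 54)
(-46*N*(-23))/x(-48, 1/(0 + 47)) = (-46*I*√10*(-23))/54 = (-46*I*√10*(-23))*(1/54) = (1058*I*√10)*(1/54) = 529*I*√10/27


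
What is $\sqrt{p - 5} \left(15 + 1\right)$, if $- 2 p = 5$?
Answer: $8 i \sqrt{30} \approx 43.818 i$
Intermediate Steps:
$p = - \frac{5}{2}$ ($p = \left(- \frac{1}{2}\right) 5 = - \frac{5}{2} \approx -2.5$)
$\sqrt{p - 5} \left(15 + 1\right) = \sqrt{- \frac{5}{2} - 5} \left(15 + 1\right) = \sqrt{- \frac{15}{2}} \cdot 16 = \frac{i \sqrt{30}}{2} \cdot 16 = 8 i \sqrt{30}$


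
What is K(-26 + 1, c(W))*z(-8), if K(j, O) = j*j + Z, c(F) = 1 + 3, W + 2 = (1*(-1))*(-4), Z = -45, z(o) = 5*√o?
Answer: 5800*I*√2 ≈ 8202.4*I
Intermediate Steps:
W = 2 (W = -2 + (1*(-1))*(-4) = -2 - 1*(-4) = -2 + 4 = 2)
c(F) = 4
K(j, O) = -45 + j² (K(j, O) = j*j - 45 = j² - 45 = -45 + j²)
K(-26 + 1, c(W))*z(-8) = (-45 + (-26 + 1)²)*(5*√(-8)) = (-45 + (-25)²)*(5*(2*I*√2)) = (-45 + 625)*(10*I*√2) = 580*(10*I*√2) = 5800*I*√2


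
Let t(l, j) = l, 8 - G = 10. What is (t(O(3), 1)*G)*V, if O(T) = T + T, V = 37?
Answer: -444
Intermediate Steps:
G = -2 (G = 8 - 1*10 = 8 - 10 = -2)
O(T) = 2*T
(t(O(3), 1)*G)*V = ((2*3)*(-2))*37 = (6*(-2))*37 = -12*37 = -444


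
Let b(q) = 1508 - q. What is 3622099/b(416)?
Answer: 278623/84 ≈ 3316.9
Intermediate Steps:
3622099/b(416) = 3622099/(1508 - 1*416) = 3622099/(1508 - 416) = 3622099/1092 = 3622099*(1/1092) = 278623/84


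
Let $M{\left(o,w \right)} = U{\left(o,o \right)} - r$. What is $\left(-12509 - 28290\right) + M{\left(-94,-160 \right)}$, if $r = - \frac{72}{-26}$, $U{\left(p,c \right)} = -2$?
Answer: $- \frac{530449}{13} \approx -40804.0$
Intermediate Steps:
$r = \frac{36}{13}$ ($r = \left(-72\right) \left(- \frac{1}{26}\right) = \frac{36}{13} \approx 2.7692$)
$M{\left(o,w \right)} = - \frac{62}{13}$ ($M{\left(o,w \right)} = -2 - \frac{36}{13} = - \frac{62}{13}$)
$\left(-12509 - 28290\right) + M{\left(-94,-160 \right)} = \left(-12509 - 28290\right) - \frac{62}{13} = -40799 - \frac{62}{13} = - \frac{530449}{13}$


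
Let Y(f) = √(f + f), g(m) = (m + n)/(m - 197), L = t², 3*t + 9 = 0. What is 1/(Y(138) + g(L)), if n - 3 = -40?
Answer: -329/609635 + 4418*√69/609635 ≈ 0.059658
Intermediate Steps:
t = -3 (t = -3 + (⅓)*0 = -3 + 0 = -3)
n = -37 (n = 3 - 40 = -37)
L = 9 (L = (-3)² = 9)
g(m) = (-37 + m)/(-197 + m) (g(m) = (m - 37)/(m - 197) = (-37 + m)/(-197 + m))
Y(f) = √2*√f (Y(f) = √(2*f) = √2*√f)
1/(Y(138) + g(L)) = 1/(√2*√138 + (-37 + 9)/(-197 + 9)) = 1/(2*√69 - 28/(-188)) = 1/(2*√69 - 1/188*(-28)) = 1/(2*√69 + 7/47) = 1/(7/47 + 2*√69)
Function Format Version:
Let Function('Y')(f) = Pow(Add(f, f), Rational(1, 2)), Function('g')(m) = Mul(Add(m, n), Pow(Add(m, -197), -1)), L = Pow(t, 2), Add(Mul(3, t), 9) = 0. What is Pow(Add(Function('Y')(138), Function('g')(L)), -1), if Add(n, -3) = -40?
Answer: Add(Rational(-329, 609635), Mul(Rational(4418, 609635), Pow(69, Rational(1, 2)))) ≈ 0.059658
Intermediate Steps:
t = -3 (t = Add(-3, Mul(Rational(1, 3), 0)) = Add(-3, 0) = -3)
n = -37 (n = Add(3, -40) = -37)
L = 9 (L = Pow(-3, 2) = 9)
Function('g')(m) = Mul(Pow(Add(-197, m), -1), Add(-37, m)) (Function('g')(m) = Mul(Add(m, -37), Pow(Add(m, -197), -1)) = Mul(Add(-37, m), Pow(Add(-197, m), -1)) = Mul(Pow(Add(-197, m), -1), Add(-37, m)))
Function('Y')(f) = Mul(Pow(2, Rational(1, 2)), Pow(f, Rational(1, 2))) (Function('Y')(f) = Pow(Mul(2, f), Rational(1, 2)) = Mul(Pow(2, Rational(1, 2)), Pow(f, Rational(1, 2))))
Pow(Add(Function('Y')(138), Function('g')(L)), -1) = Pow(Add(Mul(Pow(2, Rational(1, 2)), Pow(138, Rational(1, 2))), Mul(Pow(Add(-197, 9), -1), Add(-37, 9))), -1) = Pow(Add(Mul(2, Pow(69, Rational(1, 2))), Mul(Pow(-188, -1), -28)), -1) = Pow(Add(Mul(2, Pow(69, Rational(1, 2))), Mul(Rational(-1, 188), -28)), -1) = Pow(Add(Mul(2, Pow(69, Rational(1, 2))), Rational(7, 47)), -1) = Pow(Add(Rational(7, 47), Mul(2, Pow(69, Rational(1, 2)))), -1)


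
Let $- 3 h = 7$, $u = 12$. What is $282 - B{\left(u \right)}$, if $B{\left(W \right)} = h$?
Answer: $\frac{853}{3} \approx 284.33$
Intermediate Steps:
$h = - \frac{7}{3}$ ($h = \left(- \frac{1}{3}\right) 7 = - \frac{7}{3} \approx -2.3333$)
$B{\left(W \right)} = - \frac{7}{3}$
$282 - B{\left(u \right)} = 282 - - \frac{7}{3} = 282 + \frac{7}{3} = \frac{853}{3}$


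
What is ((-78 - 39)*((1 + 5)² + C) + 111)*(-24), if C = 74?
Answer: 306216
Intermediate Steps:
((-78 - 39)*((1 + 5)² + C) + 111)*(-24) = ((-78 - 39)*((1 + 5)² + 74) + 111)*(-24) = (-117*(6² + 74) + 111)*(-24) = (-117*(36 + 74) + 111)*(-24) = (-117*110 + 111)*(-24) = (-12870 + 111)*(-24) = -12759*(-24) = 306216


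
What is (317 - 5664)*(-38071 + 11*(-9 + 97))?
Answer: 198389741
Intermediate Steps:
(317 - 5664)*(-38071 + 11*(-9 + 97)) = -5347*(-38071 + 11*88) = -5347*(-38071 + 968) = -5347*(-37103) = 198389741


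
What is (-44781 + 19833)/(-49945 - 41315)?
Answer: 231/845 ≈ 0.27337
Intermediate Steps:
(-44781 + 19833)/(-49945 - 41315) = -24948/(-91260) = -24948*(-1/91260) = 231/845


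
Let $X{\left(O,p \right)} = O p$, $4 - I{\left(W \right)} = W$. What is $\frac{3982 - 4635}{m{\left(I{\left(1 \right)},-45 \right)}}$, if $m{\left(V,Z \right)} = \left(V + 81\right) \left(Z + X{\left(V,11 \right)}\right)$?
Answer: $\frac{653}{1008} \approx 0.64782$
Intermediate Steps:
$I{\left(W \right)} = 4 - W$
$m{\left(V,Z \right)} = \left(81 + V\right) \left(Z + 11 V\right)$ ($m{\left(V,Z \right)} = \left(V + 81\right) \left(Z + V 11\right) = \left(81 + V\right) \left(Z + 11 V\right)$)
$\frac{3982 - 4635}{m{\left(I{\left(1 \right)},-45 \right)}} = \frac{3982 - 4635}{11 \left(4 - 1\right)^{2} + 81 \left(-45\right) + 891 \left(4 - 1\right) + \left(4 - 1\right) \left(-45\right)} = - \frac{653}{11 \left(4 - 1\right)^{2} - 3645 + 891 \left(4 - 1\right) + \left(4 - 1\right) \left(-45\right)} = - \frac{653}{11 \cdot 3^{2} - 3645 + 891 \cdot 3 + 3 \left(-45\right)} = - \frac{653}{11 \cdot 9 - 3645 + 2673 - 135} = - \frac{653}{99 - 3645 + 2673 - 135} = - \frac{653}{-1008} = \left(-653\right) \left(- \frac{1}{1008}\right) = \frac{653}{1008}$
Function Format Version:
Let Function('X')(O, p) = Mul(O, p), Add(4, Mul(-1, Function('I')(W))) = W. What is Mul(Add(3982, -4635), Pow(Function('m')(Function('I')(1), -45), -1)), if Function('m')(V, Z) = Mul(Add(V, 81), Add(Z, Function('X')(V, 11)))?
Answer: Rational(653, 1008) ≈ 0.64782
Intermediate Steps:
Function('I')(W) = Add(4, Mul(-1, W))
Function('m')(V, Z) = Mul(Add(81, V), Add(Z, Mul(11, V))) (Function('m')(V, Z) = Mul(Add(V, 81), Add(Z, Mul(V, 11))) = Mul(Add(81, V), Add(Z, Mul(11, V))))
Mul(Add(3982, -4635), Pow(Function('m')(Function('I')(1), -45), -1)) = Mul(Add(3982, -4635), Pow(Add(Mul(11, Pow(Add(4, Mul(-1, 1)), 2)), Mul(81, -45), Mul(891, Add(4, Mul(-1, 1))), Mul(Add(4, Mul(-1, 1)), -45)), -1)) = Mul(-653, Pow(Add(Mul(11, Pow(Add(4, -1), 2)), -3645, Mul(891, Add(4, -1)), Mul(Add(4, -1), -45)), -1)) = Mul(-653, Pow(Add(Mul(11, Pow(3, 2)), -3645, Mul(891, 3), Mul(3, -45)), -1)) = Mul(-653, Pow(Add(Mul(11, 9), -3645, 2673, -135), -1)) = Mul(-653, Pow(Add(99, -3645, 2673, -135), -1)) = Mul(-653, Pow(-1008, -1)) = Mul(-653, Rational(-1, 1008)) = Rational(653, 1008)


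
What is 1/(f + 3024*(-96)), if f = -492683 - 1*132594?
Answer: -1/915581 ≈ -1.0922e-6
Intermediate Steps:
f = -625277 (f = -492683 - 132594 = -625277)
1/(f + 3024*(-96)) = 1/(-625277 + 3024*(-96)) = 1/(-625277 - 290304) = 1/(-915581) = -1/915581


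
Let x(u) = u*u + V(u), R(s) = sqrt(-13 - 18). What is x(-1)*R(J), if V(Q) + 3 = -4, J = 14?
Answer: -6*I*sqrt(31) ≈ -33.407*I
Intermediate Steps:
R(s) = I*sqrt(31) (R(s) = sqrt(-31) = I*sqrt(31))
V(Q) = -7 (V(Q) = -3 - 4 = -7)
x(u) = -7 + u**2 (x(u) = u*u - 7 = u**2 - 7 = -7 + u**2)
x(-1)*R(J) = (-7 + (-1)**2)*(I*sqrt(31)) = (-7 + 1)*(I*sqrt(31)) = -6*I*sqrt(31)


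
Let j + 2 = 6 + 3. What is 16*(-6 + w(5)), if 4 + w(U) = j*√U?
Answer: -160 + 112*√5 ≈ 90.440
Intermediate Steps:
j = 7 (j = -2 + (6 + 3) = -2 + 9 = 7)
w(U) = -4 + 7*√U
16*(-6 + w(5)) = 16*(-6 + (-4 + 7*√5)) = 16*(-10 + 7*√5) = -160 + 112*√5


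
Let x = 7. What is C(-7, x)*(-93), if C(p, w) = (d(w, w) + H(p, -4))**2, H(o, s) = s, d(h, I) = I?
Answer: -837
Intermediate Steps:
C(p, w) = (-4 + w)**2 (C(p, w) = (w - 4)**2 = (-4 + w)**2)
C(-7, x)*(-93) = (-4 + 7)**2*(-93) = 3**2*(-93) = 9*(-93) = -837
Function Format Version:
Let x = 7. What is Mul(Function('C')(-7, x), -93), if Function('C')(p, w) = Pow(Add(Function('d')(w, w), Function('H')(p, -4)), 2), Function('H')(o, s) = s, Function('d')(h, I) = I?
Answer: -837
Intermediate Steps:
Function('C')(p, w) = Pow(Add(-4, w), 2) (Function('C')(p, w) = Pow(Add(w, -4), 2) = Pow(Add(-4, w), 2))
Mul(Function('C')(-7, x), -93) = Mul(Pow(Add(-4, 7), 2), -93) = Mul(Pow(3, 2), -93) = Mul(9, -93) = -837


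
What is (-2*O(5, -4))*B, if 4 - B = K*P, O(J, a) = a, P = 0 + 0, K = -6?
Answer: 32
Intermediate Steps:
P = 0
B = 4 (B = 4 - (-6)*0 = 4 - 1*0 = 4 + 0 = 4)
(-2*O(5, -4))*B = -2*(-4)*4 = 8*4 = 32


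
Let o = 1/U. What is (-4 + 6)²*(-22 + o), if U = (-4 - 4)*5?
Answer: -881/10 ≈ -88.100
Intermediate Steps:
U = -40 (U = -8*5 = -40)
o = -1/40 (o = 1/(-40) = -1/40 ≈ -0.025000)
(-4 + 6)²*(-22 + o) = (-4 + 6)²*(-22 - 1/40) = 2²*(-881/40) = 4*(-881/40) = -881/10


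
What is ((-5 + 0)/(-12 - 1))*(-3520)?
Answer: -17600/13 ≈ -1353.8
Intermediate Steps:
((-5 + 0)/(-12 - 1))*(-3520) = -5/(-13)*(-3520) = -5*(-1/13)*(-3520) = (5/13)*(-3520) = -17600/13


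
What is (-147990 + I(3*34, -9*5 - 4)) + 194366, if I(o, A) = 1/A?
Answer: 2272423/49 ≈ 46376.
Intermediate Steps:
(-147990 + I(3*34, -9*5 - 4)) + 194366 = (-147990 + 1/(-9*5 - 4)) + 194366 = (-147990 + 1/(-45 - 4)) + 194366 = (-147990 + 1/(-49)) + 194366 = (-147990 - 1/49) + 194366 = -7251511/49 + 194366 = 2272423/49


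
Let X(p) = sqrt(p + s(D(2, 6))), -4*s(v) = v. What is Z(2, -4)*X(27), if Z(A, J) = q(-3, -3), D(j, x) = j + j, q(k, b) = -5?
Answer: -5*sqrt(26) ≈ -25.495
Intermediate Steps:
D(j, x) = 2*j
s(v) = -v/4
Z(A, J) = -5
X(p) = sqrt(-1 + p) (X(p) = sqrt(p - 2/2) = sqrt(p - 1/4*4) = sqrt(p - 1) = sqrt(-1 + p))
Z(2, -4)*X(27) = -5*sqrt(-1 + 27) = -5*sqrt(26)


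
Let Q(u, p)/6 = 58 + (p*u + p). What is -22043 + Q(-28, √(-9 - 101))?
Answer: -21695 - 162*I*√110 ≈ -21695.0 - 1699.1*I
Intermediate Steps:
Q(u, p) = 348 + 6*p + 6*p*u (Q(u, p) = 6*(58 + (p*u + p)) = 6*(58 + (p + p*u)) = 6*(58 + p + p*u) = 348 + 6*p + 6*p*u)
-22043 + Q(-28, √(-9 - 101)) = -22043 + (348 + 6*√(-9 - 101) + 6*√(-9 - 101)*(-28)) = -22043 + (348 + 6*√(-110) + 6*√(-110)*(-28)) = -22043 + (348 + 6*(I*√110) + 6*(I*√110)*(-28)) = -22043 + (348 + 6*I*√110 - 168*I*√110) = -22043 + (348 - 162*I*√110) = -21695 - 162*I*√110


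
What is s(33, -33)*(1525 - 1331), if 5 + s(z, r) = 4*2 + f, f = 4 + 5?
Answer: 2328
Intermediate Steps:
f = 9
s(z, r) = 12 (s(z, r) = -5 + (4*2 + 9) = -5 + (8 + 9) = -5 + 17 = 12)
s(33, -33)*(1525 - 1331) = 12*(1525 - 1331) = 12*194 = 2328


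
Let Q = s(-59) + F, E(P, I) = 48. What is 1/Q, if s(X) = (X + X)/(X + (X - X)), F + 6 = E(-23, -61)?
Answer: 1/44 ≈ 0.022727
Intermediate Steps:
F = 42 (F = -6 + 48 = 42)
s(X) = 2 (s(X) = (2*X)/(X + 0) = (2*X)/X = 2)
Q = 44 (Q = 2 + 42 = 44)
1/Q = 1/44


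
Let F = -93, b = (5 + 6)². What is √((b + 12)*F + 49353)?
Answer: 2*√9246 ≈ 192.31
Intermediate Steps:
b = 121 (b = 11² = 121)
√((b + 12)*F + 49353) = √((121 + 12)*(-93) + 49353) = √(133*(-93) + 49353) = √(-12369 + 49353) = √36984 = 2*√9246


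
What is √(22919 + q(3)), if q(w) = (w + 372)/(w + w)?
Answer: 3*√10214/2 ≈ 151.60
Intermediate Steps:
q(w) = (372 + w)/(2*w) (q(w) = (372 + w)/((2*w)) = (372 + w)*(1/(2*w)) = (372 + w)/(2*w))
√(22919 + q(3)) = √(22919 + (½)*(372 + 3)/3) = √(22919 + (½)*(⅓)*375) = √(22919 + 125/2) = √(45963/2) = 3*√10214/2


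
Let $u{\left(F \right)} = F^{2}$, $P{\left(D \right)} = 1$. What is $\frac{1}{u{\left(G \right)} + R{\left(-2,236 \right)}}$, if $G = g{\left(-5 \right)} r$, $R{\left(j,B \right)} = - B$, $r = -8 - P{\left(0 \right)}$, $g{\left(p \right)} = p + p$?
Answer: $\frac{1}{7864} \approx 0.00012716$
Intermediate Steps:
$g{\left(p \right)} = 2 p$
$r = -9$ ($r = -8 - 1 = -9$)
$G = 90$ ($G = 2 \left(-5\right) \left(-9\right) = \left(-10\right) \left(-9\right) = 90$)
$\frac{1}{u{\left(G \right)} + R{\left(-2,236 \right)}} = \frac{1}{90^{2} - 236} = \frac{1}{8100 - 236} = \frac{1}{7864}$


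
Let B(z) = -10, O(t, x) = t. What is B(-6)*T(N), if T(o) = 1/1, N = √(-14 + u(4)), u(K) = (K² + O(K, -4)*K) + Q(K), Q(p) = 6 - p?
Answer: -10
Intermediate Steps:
u(K) = 6 - K + 2*K² (u(K) = (K² + K*K) + (6 - K) = (K² + K²) + (6 - K) = 2*K² + (6 - K) = 6 - K + 2*K²)
N = 2*√5 (N = √(-14 + (6 - 1*4 + 2*4²)) = √(-14 + (6 - 4 + 2*16)) = √(-14 + (6 - 4 + 32)) = √(-14 + 34) = √20 = 2*√5 ≈ 4.4721)
T(o) = 1
B(-6)*T(N) = -10*1 = -10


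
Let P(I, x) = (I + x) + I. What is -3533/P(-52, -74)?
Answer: 3533/178 ≈ 19.848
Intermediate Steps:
P(I, x) = x + 2*I
-3533/P(-52, -74) = -3533/(-74 + 2*(-52)) = -3533/(-74 - 104) = -3533/(-178) = -3533*(-1/178) = 3533/178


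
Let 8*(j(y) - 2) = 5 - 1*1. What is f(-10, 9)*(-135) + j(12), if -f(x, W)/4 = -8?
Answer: -8635/2 ≈ -4317.5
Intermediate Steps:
j(y) = 5/2 (j(y) = 2 + (5 - 1*1)/8 = 2 + (5 - 1)/8 = 2 + (⅛)*4 = 2 + ½ = 5/2)
f(x, W) = 32 (f(x, W) = -4*(-8) = 32)
f(-10, 9)*(-135) + j(12) = 32*(-135) + 5/2 = -4320 + 5/2 = -8635/2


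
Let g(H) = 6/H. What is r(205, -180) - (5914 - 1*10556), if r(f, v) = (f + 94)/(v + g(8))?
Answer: 3327118/717 ≈ 4640.3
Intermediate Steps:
r(f, v) = (94 + f)/(¾ + v) (r(f, v) = (f + 94)/(v + 6/8) = (94 + f)/(v + 6*(⅛)) = (94 + f)/(v + ¾) = (94 + f)/(¾ + v))
r(205, -180) - (5914 - 1*10556) = 4*(94 + 205)/(3 + 4*(-180)) - (5914 - 1*10556) = 4*299/(3 - 720) - (5914 - 10556) = 4*299/(-717) - 1*(-4642) = 4*(-1/717)*299 + 4642 = -1196/717 + 4642 = 3327118/717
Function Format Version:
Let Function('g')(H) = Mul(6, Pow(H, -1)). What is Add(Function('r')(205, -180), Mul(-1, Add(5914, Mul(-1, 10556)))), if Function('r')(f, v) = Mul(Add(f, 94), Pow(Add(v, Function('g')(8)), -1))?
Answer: Rational(3327118, 717) ≈ 4640.3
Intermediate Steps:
Function('r')(f, v) = Mul(Pow(Add(Rational(3, 4), v), -1), Add(94, f)) (Function('r')(f, v) = Mul(Add(f, 94), Pow(Add(v, Mul(6, Pow(8, -1))), -1)) = Mul(Add(94, f), Pow(Add(v, Mul(6, Rational(1, 8))), -1)) = Mul(Add(94, f), Pow(Add(v, Rational(3, 4)), -1)) = Mul(Add(94, f), Pow(Add(Rational(3, 4), v), -1)) = Mul(Pow(Add(Rational(3, 4), v), -1), Add(94, f)))
Add(Function('r')(205, -180), Mul(-1, Add(5914, Mul(-1, 10556)))) = Add(Mul(4, Pow(Add(3, Mul(4, -180)), -1), Add(94, 205)), Mul(-1, Add(5914, Mul(-1, 10556)))) = Add(Mul(4, Pow(Add(3, -720), -1), 299), Mul(-1, Add(5914, -10556))) = Add(Mul(4, Pow(-717, -1), 299), Mul(-1, -4642)) = Add(Mul(4, Rational(-1, 717), 299), 4642) = Add(Rational(-1196, 717), 4642) = Rational(3327118, 717)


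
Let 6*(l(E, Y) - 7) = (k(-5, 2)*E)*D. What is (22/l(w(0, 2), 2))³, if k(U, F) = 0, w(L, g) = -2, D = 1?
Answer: 10648/343 ≈ 31.044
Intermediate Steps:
l(E, Y) = 7 (l(E, Y) = 7 + ((0*E)*1)/6 = 7 + (0*1)/6 = 7 + (⅙)*0 = 7 + 0 = 7)
(22/l(w(0, 2), 2))³ = (22/7)³ = 10648/343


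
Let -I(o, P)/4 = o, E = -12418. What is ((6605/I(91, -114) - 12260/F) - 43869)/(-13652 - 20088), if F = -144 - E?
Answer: 98040321497/75370706320 ≈ 1.3008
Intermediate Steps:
I(o, P) = -4*o
F = 12274 (F = -144 - 1*(-12418) = -144 + 12418 = 12274)
((6605/I(91, -114) - 12260/F) - 43869)/(-13652 - 20088) = ((6605/((-4*91)) - 12260/12274) - 43869)/(-13652 - 20088) = ((6605/(-364) - 12260*1/12274) - 43869)/(-33740) = ((6605*(-1/364) - 6130/6137) - 43869)*(-1/33740) = ((-6605/364 - 6130/6137) - 43869)*(-1/33740) = (-42766205/2233868 - 43869)*(-1/33740) = -98040321497/2233868*(-1/33740) = 98040321497/75370706320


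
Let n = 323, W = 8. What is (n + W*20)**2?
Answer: 233289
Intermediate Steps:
(n + W*20)**2 = (323 + 8*20)**2 = (323 + 160)**2 = 483**2 = 233289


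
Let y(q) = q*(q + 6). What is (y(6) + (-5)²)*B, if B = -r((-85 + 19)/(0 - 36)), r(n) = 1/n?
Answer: -582/11 ≈ -52.909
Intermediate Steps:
y(q) = q*(6 + q)
B = -6/11 (B = -1/((-85 + 19)/(0 - 36)) = -1/((-66/(-36))) = -1/((-66*(-1/36))) = -1/11/6 = -1*6/11 = -6/11 ≈ -0.54545)
(y(6) + (-5)²)*B = (6*(6 + 6) + (-5)²)*(-6/11) = (6*12 + 25)*(-6/11) = (72 + 25)*(-6/11) = 97*(-6/11) = -582/11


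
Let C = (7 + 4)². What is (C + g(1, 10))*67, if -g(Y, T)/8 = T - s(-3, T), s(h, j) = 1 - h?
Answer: 4891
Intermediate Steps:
g(Y, T) = 32 - 8*T (g(Y, T) = -8*(T - (1 - 1*(-3))) = -8*(T - (1 + 3)) = -8*(T - 1*4) = -8*(T - 4) = -8*(-4 + T) = 32 - 8*T)
C = 121 (C = 11² = 121)
(C + g(1, 10))*67 = (121 + (32 - 8*10))*67 = (121 + (32 - 80))*67 = (121 - 48)*67 = 73*67 = 4891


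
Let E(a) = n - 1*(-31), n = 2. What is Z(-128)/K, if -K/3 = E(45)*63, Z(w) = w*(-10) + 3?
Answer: -1283/6237 ≈ -0.20571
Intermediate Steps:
E(a) = 33 (E(a) = 2 - 1*(-31) = 2 + 31 = 33)
Z(w) = 3 - 10*w (Z(w) = -10*w + 3 = 3 - 10*w)
K = -6237 (K = -99*63 = -3*2079 = -6237)
Z(-128)/K = (3 - 10*(-128))/(-6237) = (3 + 1280)*(-1/6237) = 1283*(-1/6237) = -1283/6237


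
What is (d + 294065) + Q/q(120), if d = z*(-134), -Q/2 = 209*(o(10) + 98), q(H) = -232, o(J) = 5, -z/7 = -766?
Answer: -49213861/116 ≈ -4.2426e+5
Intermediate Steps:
z = 5362 (z = -7*(-766) = 5362)
Q = -43054 (Q = -418*(5 + 98) = -418*103 = -2*21527 = -43054)
d = -718508 (d = 5362*(-134) = -718508)
(d + 294065) + Q/q(120) = (-718508 + 294065) - 43054/(-232) = -424443 - 43054*(-1/232) = -424443 + 21527/116 = -49213861/116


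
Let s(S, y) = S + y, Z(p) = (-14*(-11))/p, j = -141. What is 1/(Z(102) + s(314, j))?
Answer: 51/8900 ≈ 0.0057303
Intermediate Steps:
Z(p) = 154/p
1/(Z(102) + s(314, j)) = 1/(154/102 + (314 - 141)) = 1/(154*(1/102) + 173) = 1/(77/51 + 173) = 1/(8900/51) = 51/8900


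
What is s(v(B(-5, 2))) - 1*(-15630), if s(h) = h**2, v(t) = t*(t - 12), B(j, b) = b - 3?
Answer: 15799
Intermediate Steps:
B(j, b) = -3 + b
v(t) = t*(-12 + t)
s(v(B(-5, 2))) - 1*(-15630) = ((-3 + 2)*(-12 + (-3 + 2)))**2 - 1*(-15630) = (-(-12 - 1))**2 + 15630 = (-1*(-13))**2 + 15630 = 13**2 + 15630 = 169 + 15630 = 15799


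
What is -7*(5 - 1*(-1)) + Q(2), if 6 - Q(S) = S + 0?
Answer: -38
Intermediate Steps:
Q(S) = 6 - S (Q(S) = 6 - (S + 0) = 6 - S)
-7*(5 - 1*(-1)) + Q(2) = -7*(5 - 1*(-1)) + (6 - 1*2) = -7*(5 + 1) + (6 - 2) = -7*6 + 4 = -42 + 4 = -38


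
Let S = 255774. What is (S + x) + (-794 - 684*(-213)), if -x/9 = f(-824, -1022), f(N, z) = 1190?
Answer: 389962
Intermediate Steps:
x = -10710 (x = -9*1190 = -10710)
(S + x) + (-794 - 684*(-213)) = (255774 - 10710) + (-794 - 684*(-213)) = 245064 + (-794 + 145692) = 245064 + 144898 = 389962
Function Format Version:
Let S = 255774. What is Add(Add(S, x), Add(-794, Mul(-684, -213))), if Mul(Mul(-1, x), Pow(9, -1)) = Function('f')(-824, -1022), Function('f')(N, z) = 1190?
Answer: 389962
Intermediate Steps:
x = -10710 (x = Mul(-9, 1190) = -10710)
Add(Add(S, x), Add(-794, Mul(-684, -213))) = Add(Add(255774, -10710), Add(-794, Mul(-684, -213))) = Add(245064, Add(-794, 145692)) = Add(245064, 144898) = 389962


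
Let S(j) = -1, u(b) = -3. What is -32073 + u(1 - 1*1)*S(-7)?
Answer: -32070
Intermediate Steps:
-32073 + u(1 - 1*1)*S(-7) = -32073 - 3*(-1) = -32073 + 3 = -32070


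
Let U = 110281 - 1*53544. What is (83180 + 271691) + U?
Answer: 411608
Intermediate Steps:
U = 56737 (U = 110281 - 53544 = 56737)
(83180 + 271691) + U = (83180 + 271691) + 56737 = 354871 + 56737 = 411608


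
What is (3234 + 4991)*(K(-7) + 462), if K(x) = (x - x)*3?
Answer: 3799950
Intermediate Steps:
K(x) = 0 (K(x) = 0*3 = 0)
(3234 + 4991)*(K(-7) + 462) = (3234 + 4991)*(0 + 462) = 8225*462 = 3799950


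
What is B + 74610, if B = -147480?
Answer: -72870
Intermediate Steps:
B + 74610 = -147480 + 74610 = -72870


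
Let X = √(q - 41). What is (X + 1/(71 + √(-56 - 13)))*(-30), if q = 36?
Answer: 30*(I - 71*√5 - I*√345)/(√69 - 71*I) ≈ -0.41683 - 67.033*I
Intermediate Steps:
X = I*√5 (X = √(36 - 41) = √(-5) = I*√5 ≈ 2.2361*I)
(X + 1/(71 + √(-56 - 13)))*(-30) = (I*√5 + 1/(71 + √(-56 - 13)))*(-30) = (I*√5 + 1/(71 + √(-69)))*(-30) = (I*√5 + 1/(71 + I*√69))*(-30) = (1/(71 + I*√69) + I*√5)*(-30) = -30/(71 + I*√69) - 30*I*√5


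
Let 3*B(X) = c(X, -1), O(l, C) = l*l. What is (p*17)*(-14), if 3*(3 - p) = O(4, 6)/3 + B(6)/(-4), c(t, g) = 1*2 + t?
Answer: -3094/9 ≈ -343.78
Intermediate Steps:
c(t, g) = 2 + t
O(l, C) = l**2
B(X) = 2/3 + X/3 (B(X) = (2 + X)/3 = 2/3 + X/3)
p = 13/9 (p = 3 - (4**2/3 + (2/3 + (1/3)*6)/(-4))/3 = 3 - (16*(1/3) + (2/3 + 2)*(-1/4))/3 = 3 - (16/3 + (8/3)*(-1/4))/3 = 3 - (16/3 - 2/3)/3 = 3 - 1/3*14/3 = 3 - 14/9 = 13/9 ≈ 1.4444)
(p*17)*(-14) = ((13/9)*17)*(-14) = (221/9)*(-14) = -3094/9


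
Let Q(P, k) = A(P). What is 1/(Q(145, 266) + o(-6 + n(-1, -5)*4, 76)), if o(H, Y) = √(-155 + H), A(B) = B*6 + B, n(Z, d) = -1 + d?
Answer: 203/206082 - I*√185/1030410 ≈ 0.00098504 - 1.32e-5*I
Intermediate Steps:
A(B) = 7*B (A(B) = 6*B + B = 7*B)
Q(P, k) = 7*P
1/(Q(145, 266) + o(-6 + n(-1, -5)*4, 76)) = 1/(7*145 + √(-155 + (-6 + (-1 - 5)*4))) = 1/(1015 + √(-155 + (-6 - 6*4))) = 1/(1015 + √(-155 + (-6 - 24))) = 1/(1015 + √(-155 - 30)) = 1/(1015 + √(-185)) = 1/(1015 + I*√185)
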